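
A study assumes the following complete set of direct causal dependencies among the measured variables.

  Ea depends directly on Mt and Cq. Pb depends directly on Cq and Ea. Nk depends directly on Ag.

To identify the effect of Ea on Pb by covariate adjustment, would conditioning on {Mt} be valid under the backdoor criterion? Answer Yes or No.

Backdoor paths from Ea to Pb (paths whose first edge points into Ea):
  P1: Ea <- Cq -> Pb
Condition 1 (no descendant of Ea in the set): holds — descendants of Ea are {Pb}; none are in {Mt}.
Condition 2 (every backdoor path blocked by {Mt}):
  P1: open — no interior node is in the conditioning set.
{Mt} does not satisfy the backdoor criterion.

No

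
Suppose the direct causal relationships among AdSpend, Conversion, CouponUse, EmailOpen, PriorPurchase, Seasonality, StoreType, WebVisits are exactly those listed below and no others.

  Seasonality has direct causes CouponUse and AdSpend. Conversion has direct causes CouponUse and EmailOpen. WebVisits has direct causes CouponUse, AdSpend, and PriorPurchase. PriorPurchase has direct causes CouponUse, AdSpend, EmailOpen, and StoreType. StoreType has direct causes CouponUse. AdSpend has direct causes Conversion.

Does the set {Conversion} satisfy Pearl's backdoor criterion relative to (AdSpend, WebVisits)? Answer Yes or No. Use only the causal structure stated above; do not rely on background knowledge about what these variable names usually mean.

Backdoor paths from AdSpend to WebVisits (paths whose first edge points into AdSpend):
  P1: AdSpend <- Conversion <- EmailOpen -> PriorPurchase <- CouponUse -> WebVisits
  P2: AdSpend <- Conversion <- EmailOpen -> PriorPurchase <- StoreType <- CouponUse -> WebVisits
  P3: AdSpend <- Conversion <- EmailOpen -> PriorPurchase -> WebVisits
  P4: AdSpend <- Conversion <- CouponUse -> StoreType -> PriorPurchase -> WebVisits
  P5: AdSpend <- Conversion <- CouponUse -> PriorPurchase -> WebVisits
  P6: AdSpend <- Conversion <- CouponUse -> WebVisits
Condition 1 (no descendant of AdSpend in the set): holds — descendants of AdSpend are {PriorPurchase, Seasonality, WebVisits}; none are in {Conversion}.
Condition 2 (every backdoor path blocked by {Conversion}):
  P1: blocked at chain node Conversion ∈ conditioning set.
  P2: blocked at chain node Conversion ∈ conditioning set.
  P3: blocked at chain node Conversion ∈ conditioning set.
  P4: blocked at chain node Conversion ∈ conditioning set.
  P5: blocked at chain node Conversion ∈ conditioning set.
  P6: blocked at chain node Conversion ∈ conditioning set.
{Conversion} satisfies the backdoor criterion.

Yes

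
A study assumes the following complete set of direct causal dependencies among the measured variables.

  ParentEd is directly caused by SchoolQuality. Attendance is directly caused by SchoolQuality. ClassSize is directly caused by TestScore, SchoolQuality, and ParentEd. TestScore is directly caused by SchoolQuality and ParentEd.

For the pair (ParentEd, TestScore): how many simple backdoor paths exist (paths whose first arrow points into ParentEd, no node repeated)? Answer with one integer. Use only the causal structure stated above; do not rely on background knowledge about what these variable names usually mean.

2

A backdoor path from ParentEd to TestScore is any simple undirected path whose first edge points into ParentEd (i.e. leaves ParentEd via a parent).
Parents of ParentEd: {SchoolQuality}.
Enumerating:
  P1: ParentEd <- SchoolQuality -> TestScore
  P2: ParentEd <- SchoolQuality -> ClassSize <- TestScore
That exhausts the simple backdoor paths. Count: 2.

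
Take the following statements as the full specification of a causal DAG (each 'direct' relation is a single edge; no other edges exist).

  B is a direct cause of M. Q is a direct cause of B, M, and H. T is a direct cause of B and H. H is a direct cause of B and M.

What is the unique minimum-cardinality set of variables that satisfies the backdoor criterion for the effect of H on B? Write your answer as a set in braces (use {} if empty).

Variables eligible for adjustment (non-descendants of H, excluding H and B): {Q, T}.
Backdoor paths from H to B:
  P1: H <- T -> B
  P2: H <- Q -> B
  P3: H <- Q -> M <- B
The empty set is not sufficient: P1 (H <- T -> B) has no collider blocking it and no conditioned non-collider, so it is open.
Try {Q, T}:
  P1: blocked at fork node T ∈ conditioning set.
  P2: blocked at fork node Q ∈ conditioning set.
  P3: blocked at fork node Q ∈ conditioning set.
{Q, T} contains no descendant of H and blocks every backdoor path.
Every element of {Q, T} is needed (dropping Q leaves P2 open; dropping T leaves P1 open), so no proper subset is valid.
Among all size-2 subsets of the eligible variables, only {Q, T} blocks every backdoor path, so it is the unique smallest valid adjustment set.

{Q, T}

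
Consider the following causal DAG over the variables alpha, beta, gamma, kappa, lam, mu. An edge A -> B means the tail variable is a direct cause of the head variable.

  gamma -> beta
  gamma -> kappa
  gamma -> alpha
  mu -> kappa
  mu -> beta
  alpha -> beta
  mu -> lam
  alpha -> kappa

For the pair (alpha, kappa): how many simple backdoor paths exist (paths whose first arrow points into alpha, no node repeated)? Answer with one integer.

A backdoor path from alpha to kappa is any simple undirected path whose first edge points into alpha (i.e. leaves alpha via a parent).
Parents of alpha: {gamma}.
Enumerating:
  P1: alpha <- gamma -> beta <- mu -> kappa
  P2: alpha <- gamma -> kappa
That exhausts the simple backdoor paths. Count: 2.

2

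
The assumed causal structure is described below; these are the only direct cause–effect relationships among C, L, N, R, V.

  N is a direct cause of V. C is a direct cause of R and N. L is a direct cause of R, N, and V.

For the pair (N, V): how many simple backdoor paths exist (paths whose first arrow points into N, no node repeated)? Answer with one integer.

2

A backdoor path from N to V is any simple undirected path whose first edge points into N (i.e. leaves N via a parent).
Parents of N: {C, L}.
Enumerating:
  P1: N <- C -> R <- L -> V
  P2: N <- L -> V
That exhausts the simple backdoor paths. Count: 2.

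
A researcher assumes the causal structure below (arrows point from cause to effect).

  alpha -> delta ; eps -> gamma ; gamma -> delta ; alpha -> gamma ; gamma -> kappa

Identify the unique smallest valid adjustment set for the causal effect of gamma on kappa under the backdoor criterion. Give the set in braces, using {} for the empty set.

Variables eligible for adjustment (non-descendants of gamma, excluding gamma and kappa): {alpha, eps}.
Backdoor paths from gamma to kappa:
  (none)
With no backdoor paths the empty set already satisfies the criterion, and it is trivially minimal.

{}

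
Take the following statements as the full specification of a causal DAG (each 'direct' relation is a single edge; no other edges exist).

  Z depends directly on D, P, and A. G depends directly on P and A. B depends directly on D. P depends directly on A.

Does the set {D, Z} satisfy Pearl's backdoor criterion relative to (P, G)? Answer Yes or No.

No

Backdoor paths from P to G (paths whose first edge points into P):
  P1: P <- A -> G
Condition 1 (no descendant of P in the set): FAILS — Z is a descendant of P.
Condition 2 (every backdoor path blocked by {D, Z}):
  P1: open — no interior node is in the conditioning set.
{D, Z} does not satisfy the backdoor criterion.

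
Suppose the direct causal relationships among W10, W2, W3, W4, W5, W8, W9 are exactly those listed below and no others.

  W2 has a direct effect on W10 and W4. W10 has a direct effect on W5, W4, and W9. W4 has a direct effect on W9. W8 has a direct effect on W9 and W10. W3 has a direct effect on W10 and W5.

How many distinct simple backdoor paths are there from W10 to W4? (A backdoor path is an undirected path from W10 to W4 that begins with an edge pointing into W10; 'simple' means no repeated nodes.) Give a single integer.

2

A backdoor path from W10 to W4 is any simple undirected path whose first edge points into W10 (i.e. leaves W10 via a parent).
Parents of W10: {W2, W3, W8}.
Enumerating:
  P1: W10 <- W8 -> W9 <- W4
  P2: W10 <- W2 -> W4
That exhausts the simple backdoor paths. Count: 2.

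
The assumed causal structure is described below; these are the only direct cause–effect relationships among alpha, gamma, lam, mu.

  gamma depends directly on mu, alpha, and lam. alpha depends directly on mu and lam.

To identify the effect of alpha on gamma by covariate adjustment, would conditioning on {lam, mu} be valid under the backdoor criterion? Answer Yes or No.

Yes

Backdoor paths from alpha to gamma (paths whose first edge points into alpha):
  P1: alpha <- lam -> gamma
  P2: alpha <- mu -> gamma
Condition 1 (no descendant of alpha in the set): holds — descendants of alpha are {gamma}; none are in {lam, mu}.
Condition 2 (every backdoor path blocked by {lam, mu}):
  P1: blocked at fork node lam ∈ conditioning set.
  P2: blocked at fork node mu ∈ conditioning set.
{lam, mu} satisfies the backdoor criterion.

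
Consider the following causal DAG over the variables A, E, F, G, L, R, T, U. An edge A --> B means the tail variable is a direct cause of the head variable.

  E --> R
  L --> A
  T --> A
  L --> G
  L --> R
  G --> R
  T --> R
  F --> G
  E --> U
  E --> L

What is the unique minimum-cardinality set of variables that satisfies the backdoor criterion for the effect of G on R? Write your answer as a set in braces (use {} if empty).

Variables eligible for adjustment (non-descendants of G, excluding G and R): {A, E, F, L, T, U}.
Backdoor paths from G to R:
  P1: G <- L <- E -> R
  P2: G <- L -> R
  P3: G <- L -> A <- T -> R
The empty set is not sufficient: P1 (G <- L <- E -> R) has no collider blocking it and no conditioned non-collider, so it is open.
Try {L}:
  P1: blocked at chain node L ∈ conditioning set.
  P2: blocked at fork node L ∈ conditioning set.
  P3: blocked at fork node L ∈ conditioning set.
{L} contains no descendant of G and blocks every backdoor path.
No other singleton works — e.g. {T} leaves P1 open — so {L} is the unique smallest valid adjustment set.

{L}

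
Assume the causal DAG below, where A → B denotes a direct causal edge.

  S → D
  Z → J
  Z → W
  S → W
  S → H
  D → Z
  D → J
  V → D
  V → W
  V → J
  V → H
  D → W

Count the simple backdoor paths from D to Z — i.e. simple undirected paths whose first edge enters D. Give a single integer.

7

A backdoor path from D to Z is any simple undirected path whose first edge points into D (i.e. leaves D via a parent).
Parents of D: {S, V}.
Enumerating:
  P1: D <- V -> H <- S -> W <- Z
  P2: D <- V -> W <- Z
  P3: D <- V -> J <- Z
  P4: D <- S -> H <- V -> W <- Z
  P5: D <- S -> H <- V -> J <- Z
  P6: D <- S -> W <- V -> J <- Z
  P7: D <- S -> W <- Z
That exhausts the simple backdoor paths. Count: 7.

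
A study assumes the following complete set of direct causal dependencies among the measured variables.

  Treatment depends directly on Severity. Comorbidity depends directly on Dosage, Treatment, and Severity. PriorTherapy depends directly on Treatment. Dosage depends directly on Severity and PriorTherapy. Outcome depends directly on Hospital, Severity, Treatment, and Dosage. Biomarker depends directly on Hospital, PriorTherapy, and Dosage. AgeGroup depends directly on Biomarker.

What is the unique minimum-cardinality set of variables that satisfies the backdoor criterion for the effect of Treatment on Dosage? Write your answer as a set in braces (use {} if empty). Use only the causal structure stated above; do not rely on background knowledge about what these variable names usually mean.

{Severity}

Variables eligible for adjustment (non-descendants of Treatment, excluding Treatment and Dosage): {Hospital, Severity}.
Backdoor paths from Treatment to Dosage:
  P1: Treatment <- Severity -> Dosage
  P2: Treatment <- Severity -> Outcome <- Dosage
  P3: Treatment <- Severity -> Outcome <- Hospital -> Biomarker <- PriorTherapy -> Dosage
  P4: Treatment <- Severity -> Outcome <- Hospital -> Biomarker <- Dosage
  P5: Treatment <- Severity -> Comorbidity <- Dosage
The empty set is not sufficient: P1 (Treatment <- Severity -> Dosage) has no collider blocking it and no conditioned non-collider, so it is open.
Try {Severity}:
  P1: blocked at fork node Severity ∈ conditioning set.
  P2: blocked at fork node Severity ∈ conditioning set.
  P3: blocked at fork node Severity ∈ conditioning set.
  P4: blocked at fork node Severity ∈ conditioning set.
  P5: blocked at fork node Severity ∈ conditioning set.
{Severity} contains no descendant of Treatment and blocks every backdoor path.
No other singleton works — e.g. {Hospital} leaves P1 open — so {Severity} is the unique smallest valid adjustment set.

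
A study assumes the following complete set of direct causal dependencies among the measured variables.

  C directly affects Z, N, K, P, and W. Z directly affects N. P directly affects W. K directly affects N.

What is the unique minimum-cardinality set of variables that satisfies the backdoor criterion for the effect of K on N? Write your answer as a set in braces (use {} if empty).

Variables eligible for adjustment (non-descendants of K, excluding K and N): {C, P, W, Z}.
Backdoor paths from K to N:
  P1: K <- C -> Z -> N
  P2: K <- C -> N
The empty set is not sufficient: P1 (K <- C -> Z -> N) has no collider blocking it and no conditioned non-collider, so it is open.
Try {C}:
  P1: blocked at fork node C ∈ conditioning set.
  P2: blocked at fork node C ∈ conditioning set.
{C} contains no descendant of K and blocks every backdoor path.
No other singleton works — e.g. {P} leaves P1 open — so {C} is the unique smallest valid adjustment set.

{C}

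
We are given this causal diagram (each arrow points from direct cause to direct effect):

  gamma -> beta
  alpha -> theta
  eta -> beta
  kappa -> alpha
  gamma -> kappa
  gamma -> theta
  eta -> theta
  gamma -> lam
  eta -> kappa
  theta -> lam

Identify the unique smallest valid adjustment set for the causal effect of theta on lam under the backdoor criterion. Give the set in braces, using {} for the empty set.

{gamma}

Variables eligible for adjustment (non-descendants of theta, excluding theta and lam): {alpha, beta, eta, gamma, kappa}.
Backdoor paths from theta to lam:
  P1: theta <- eta -> kappa <- gamma -> lam
  P2: theta <- eta -> beta <- gamma -> lam
  P3: theta <- gamma -> lam
  P4: theta <- alpha <- kappa <- eta -> beta <- gamma -> lam
  P5: theta <- alpha <- kappa <- gamma -> lam
The empty set is not sufficient: P3 (theta <- gamma -> lam) has no collider blocking it and no conditioned non-collider, so it is open.
Try {gamma}:
  P1: blocked at collider kappa (neither it nor any descendant is in the conditioning set).
  P2: blocked at collider beta (neither it nor any descendant is in the conditioning set).
  P3: blocked at fork node gamma ∈ conditioning set.
  P4: blocked at collider beta (neither it nor any descendant is in the conditioning set).
  P5: blocked at fork node gamma ∈ conditioning set.
{gamma} contains no descendant of theta and blocks every backdoor path.
No other singleton works — e.g. {eta} leaves P3 open — so {gamma} is the unique smallest valid adjustment set.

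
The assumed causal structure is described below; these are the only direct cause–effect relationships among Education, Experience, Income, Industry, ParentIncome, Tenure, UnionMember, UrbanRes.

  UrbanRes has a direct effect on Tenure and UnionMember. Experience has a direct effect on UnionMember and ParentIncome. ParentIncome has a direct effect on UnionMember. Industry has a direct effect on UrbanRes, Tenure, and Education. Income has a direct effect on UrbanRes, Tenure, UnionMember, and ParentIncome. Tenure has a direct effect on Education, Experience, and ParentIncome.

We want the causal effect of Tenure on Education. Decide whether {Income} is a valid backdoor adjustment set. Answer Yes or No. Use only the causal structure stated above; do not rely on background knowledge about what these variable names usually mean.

No

Backdoor paths from Tenure to Education (paths whose first edge points into Tenure):
  P1: Tenure <- Industry -> Education
  P2: Tenure <- Income -> UrbanRes <- Industry -> Education
  P3: Tenure <- Income -> ParentIncome <- Experience -> UnionMember <- UrbanRes <- Industry -> Education
  P4: Tenure <- Income -> ParentIncome -> UnionMember <- UrbanRes <- Industry -> Education
  P5: Tenure <- Income -> UnionMember <- UrbanRes <- Industry -> Education
  P6: Tenure <- UrbanRes <- Industry -> Education
Condition 1 (no descendant of Tenure in the set): holds — descendants of Tenure are {Education, Experience, ParentIncome, UnionMember}; none are in {Income}.
Condition 2 (every backdoor path blocked by {Income}):
  P1: open — no interior node is in the conditioning set.
  P2: blocked at fork node Income ∈ conditioning set.
  P3: blocked at fork node Income ∈ conditioning set.
  P4: blocked at fork node Income ∈ conditioning set.
  P5: blocked at fork node Income ∈ conditioning set.
  P6: open — no interior node is in the conditioning set.
{Income} does not satisfy the backdoor criterion.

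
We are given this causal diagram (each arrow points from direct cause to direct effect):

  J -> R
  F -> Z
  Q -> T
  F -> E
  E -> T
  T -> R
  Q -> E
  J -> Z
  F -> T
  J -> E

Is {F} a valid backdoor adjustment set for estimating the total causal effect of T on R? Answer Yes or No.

No

Backdoor paths from T to R (paths whose first edge points into T):
  P1: T <- Q -> E <- F -> Z <- J -> R
  P2: T <- Q -> E <- J -> R
  P3: T <- F -> E <- J -> R
  P4: T <- F -> Z <- J -> R
  P5: T <- E <- F -> Z <- J -> R
  P6: T <- E <- J -> R
Condition 1 (no descendant of T in the set): holds — descendants of T are {R}; none are in {F}.
Condition 2 (every backdoor path blocked by {F}):
  P1: blocked at collider E (neither it nor any descendant is in the conditioning set).
  P2: blocked at collider E (neither it nor any descendant is in the conditioning set).
  P3: blocked at fork node F ∈ conditioning set.
  P4: blocked at fork node F ∈ conditioning set.
  P5: blocked at fork node F ∈ conditioning set.
  P6: open — no interior node is in the conditioning set.
{F} does not satisfy the backdoor criterion.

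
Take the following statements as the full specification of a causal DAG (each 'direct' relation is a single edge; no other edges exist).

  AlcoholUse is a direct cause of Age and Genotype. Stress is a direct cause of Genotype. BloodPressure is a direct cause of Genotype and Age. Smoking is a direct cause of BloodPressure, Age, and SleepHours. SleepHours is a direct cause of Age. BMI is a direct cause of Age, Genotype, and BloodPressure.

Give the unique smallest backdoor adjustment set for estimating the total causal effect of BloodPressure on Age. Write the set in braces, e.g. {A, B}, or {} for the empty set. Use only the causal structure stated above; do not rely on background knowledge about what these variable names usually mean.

Variables eligible for adjustment (non-descendants of BloodPressure, excluding BloodPressure and Age): {AlcoholUse, BMI, SleepHours, Smoking, Stress}.
Backdoor paths from BloodPressure to Age:
  P1: BloodPressure <- Smoking -> SleepHours -> Age
  P2: BloodPressure <- Smoking -> Age
  P3: BloodPressure <- BMI -> Age
  P4: BloodPressure <- BMI -> Genotype <- AlcoholUse -> Age
The empty set is not sufficient: P1 (BloodPressure <- Smoking -> SleepHours -> Age) has no collider blocking it and no conditioned non-collider, so it is open.
Try {BMI, Smoking}:
  P1: blocked at fork node Smoking ∈ conditioning set.
  P2: blocked at fork node Smoking ∈ conditioning set.
  P3: blocked at fork node BMI ∈ conditioning set.
  P4: blocked at fork node BMI ∈ conditioning set.
{BMI, Smoking} contains no descendant of BloodPressure and blocks every backdoor path.
Every element of {BMI, Smoking} is needed (dropping BMI leaves P3 open; dropping Smoking leaves P1 open), so no proper subset is valid.
Among all size-2 subsets of the eligible variables, only {BMI, Smoking} blocks every backdoor path, so it is the unique smallest valid adjustment set.

{BMI, Smoking}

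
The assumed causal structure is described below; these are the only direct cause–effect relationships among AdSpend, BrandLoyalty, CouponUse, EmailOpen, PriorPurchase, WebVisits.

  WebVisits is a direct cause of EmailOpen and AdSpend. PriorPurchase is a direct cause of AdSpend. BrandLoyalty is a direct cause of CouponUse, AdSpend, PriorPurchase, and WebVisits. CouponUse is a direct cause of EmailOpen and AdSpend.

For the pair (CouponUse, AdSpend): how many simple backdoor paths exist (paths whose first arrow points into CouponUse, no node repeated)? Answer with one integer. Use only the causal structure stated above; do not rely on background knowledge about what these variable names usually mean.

A backdoor path from CouponUse to AdSpend is any simple undirected path whose first edge points into CouponUse (i.e. leaves CouponUse via a parent).
Parents of CouponUse: {BrandLoyalty}.
Enumerating:
  P1: CouponUse <- BrandLoyalty -> WebVisits -> AdSpend
  P2: CouponUse <- BrandLoyalty -> PriorPurchase -> AdSpend
  P3: CouponUse <- BrandLoyalty -> AdSpend
That exhausts the simple backdoor paths. Count: 3.

3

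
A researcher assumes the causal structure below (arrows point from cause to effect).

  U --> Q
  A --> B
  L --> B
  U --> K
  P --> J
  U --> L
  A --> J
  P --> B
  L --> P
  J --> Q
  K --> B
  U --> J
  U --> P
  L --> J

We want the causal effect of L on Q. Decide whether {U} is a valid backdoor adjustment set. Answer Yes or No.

Backdoor paths from L to Q (paths whose first edge points into L):
  P1: L <- U -> P -> J -> Q
  P2: L <- U -> P -> B <- A -> J -> Q
  P3: L <- U -> K -> B <- A -> J -> Q
  P4: L <- U -> K -> B <- P -> J -> Q
  P5: L <- U -> J -> Q
  P6: L <- U -> Q
Condition 1 (no descendant of L in the set): holds — descendants of L are {B, J, P, Q}; none are in {U}.
Condition 2 (every backdoor path blocked by {U}):
  P1: blocked at fork node U ∈ conditioning set.
  P2: blocked at fork node U ∈ conditioning set.
  P3: blocked at fork node U ∈ conditioning set.
  P4: blocked at fork node U ∈ conditioning set.
  P5: blocked at fork node U ∈ conditioning set.
  P6: blocked at fork node U ∈ conditioning set.
{U} satisfies the backdoor criterion.

Yes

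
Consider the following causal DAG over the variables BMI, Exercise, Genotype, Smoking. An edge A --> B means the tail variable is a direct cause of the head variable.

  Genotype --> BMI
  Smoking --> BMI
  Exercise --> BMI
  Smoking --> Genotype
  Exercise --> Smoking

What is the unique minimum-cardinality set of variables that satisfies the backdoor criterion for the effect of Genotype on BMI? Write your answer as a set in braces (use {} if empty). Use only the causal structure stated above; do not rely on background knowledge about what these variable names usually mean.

Variables eligible for adjustment (non-descendants of Genotype, excluding Genotype and BMI): {Exercise, Smoking}.
Backdoor paths from Genotype to BMI:
  P1: Genotype <- Smoking <- Exercise -> BMI
  P2: Genotype <- Smoking -> BMI
The empty set is not sufficient: P1 (Genotype <- Smoking <- Exercise -> BMI) has no collider blocking it and no conditioned non-collider, so it is open.
Try {Smoking}:
  P1: blocked at chain node Smoking ∈ conditioning set.
  P2: blocked at fork node Smoking ∈ conditioning set.
{Smoking} contains no descendant of Genotype and blocks every backdoor path.
No other singleton works — e.g. {Exercise} leaves P2 open — so {Smoking} is the unique smallest valid adjustment set.

{Smoking}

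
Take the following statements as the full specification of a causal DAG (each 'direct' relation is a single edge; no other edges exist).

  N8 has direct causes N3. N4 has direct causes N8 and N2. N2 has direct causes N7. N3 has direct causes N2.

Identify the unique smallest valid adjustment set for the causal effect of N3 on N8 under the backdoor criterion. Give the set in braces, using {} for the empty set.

Variables eligible for adjustment (non-descendants of N3, excluding N3 and N8): {N2, N7}.
Backdoor paths from N3 to N8:
  P1: N3 <- N2 -> N4 <- N8
Each backdoor path contains an unconditioned collider, so every path is already blocked with the empty conditioning set:
  P1: blocked at collider N4 (neither it nor any descendant is in the conditioning set).
The empty set is therefore the unique smallest valid set.

{}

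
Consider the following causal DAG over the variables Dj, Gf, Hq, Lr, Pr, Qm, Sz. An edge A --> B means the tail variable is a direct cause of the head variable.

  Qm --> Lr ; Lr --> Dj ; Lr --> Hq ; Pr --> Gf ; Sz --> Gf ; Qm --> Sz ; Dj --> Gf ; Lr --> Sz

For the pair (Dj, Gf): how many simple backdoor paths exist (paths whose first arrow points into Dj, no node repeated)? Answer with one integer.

2

A backdoor path from Dj to Gf is any simple undirected path whose first edge points into Dj (i.e. leaves Dj via a parent).
Parents of Dj: {Lr}.
Enumerating:
  P1: Dj <- Lr <- Qm -> Sz -> Gf
  P2: Dj <- Lr -> Sz -> Gf
That exhausts the simple backdoor paths. Count: 2.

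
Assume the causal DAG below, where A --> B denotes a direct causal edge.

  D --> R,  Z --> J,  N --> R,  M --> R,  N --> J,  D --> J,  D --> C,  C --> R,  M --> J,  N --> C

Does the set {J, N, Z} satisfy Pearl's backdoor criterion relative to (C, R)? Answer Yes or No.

No

Backdoor paths from C to R (paths whose first edge points into C):
  P1: C <- D -> J <- M -> R
  P2: C <- D -> J <- N -> R
  P3: C <- D -> R
  P4: C <- N -> J <- D -> R
  P5: C <- N -> J <- M -> R
  P6: C <- N -> R
Condition 1 (no descendant of C in the set): holds — descendants of C are {R}; none are in {J, N, Z}.
Condition 2 (every backdoor path blocked by {J, N, Z}):
  P1: open — collider(s) J are conditioned on (or have a conditioned descendant) and no non-collider on the path is in the set.
  P2: blocked at fork node N ∈ conditioning set.
  P3: open — no interior node is in the conditioning set.
  P4: blocked at fork node N ∈ conditioning set.
  P5: blocked at fork node N ∈ conditioning set.
  P6: blocked at fork node N ∈ conditioning set.
{J, N, Z} does not satisfy the backdoor criterion.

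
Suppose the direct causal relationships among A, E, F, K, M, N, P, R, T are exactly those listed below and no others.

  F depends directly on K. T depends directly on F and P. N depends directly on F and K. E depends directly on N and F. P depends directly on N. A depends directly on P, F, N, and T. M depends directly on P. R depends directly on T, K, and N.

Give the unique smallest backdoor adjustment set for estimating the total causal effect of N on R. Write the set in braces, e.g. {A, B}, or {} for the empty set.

{F, K}

Variables eligible for adjustment (non-descendants of N, excluding N and R): {F, K}.
Backdoor paths from N to R:
  P1: N <- K -> F -> T -> R
  P2: N <- K -> F -> A <- P -> T -> R
  P3: N <- K -> F -> A <- T -> R
  P4: N <- K -> R
  P5: N <- F <- K -> R
  P6: N <- F -> T -> R
  P7: N <- F -> A <- P -> T -> R
  P8: N <- F -> A <- T -> R
The empty set is not sufficient: P1 (N <- K -> F -> T -> R) has no collider blocking it and no conditioned non-collider, so it is open.
Try {F, K}:
  P1: blocked at fork node K ∈ conditioning set.
  P2: blocked at fork node K ∈ conditioning set.
  P3: blocked at fork node K ∈ conditioning set.
  P4: blocked at fork node K ∈ conditioning set.
  P5: blocked at chain node F ∈ conditioning set.
  P6: blocked at fork node F ∈ conditioning set.
  P7: blocked at fork node F ∈ conditioning set.
  P8: blocked at fork node F ∈ conditioning set.
{F, K} contains no descendant of N and blocks every backdoor path.
Every element of {F, K} is needed (dropping F leaves P6 open; dropping K leaves P4 open), so no proper subset is valid.
Among all size-2 subsets of the eligible variables, only {F, K} blocks every backdoor path, so it is the unique smallest valid adjustment set.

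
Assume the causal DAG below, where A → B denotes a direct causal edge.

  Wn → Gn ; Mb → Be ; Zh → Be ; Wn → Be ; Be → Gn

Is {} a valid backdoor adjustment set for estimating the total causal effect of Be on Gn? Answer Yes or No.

No

Backdoor paths from Be to Gn (paths whose first edge points into Be):
  P1: Be <- Wn -> Gn
Condition 1 (no descendant of Be in the set): holds — descendants of Be are {Gn}; none are in {}.
Condition 2 (every backdoor path blocked by {}):
  P1: open — no interior node is in the conditioning set.
{} does not satisfy the backdoor criterion.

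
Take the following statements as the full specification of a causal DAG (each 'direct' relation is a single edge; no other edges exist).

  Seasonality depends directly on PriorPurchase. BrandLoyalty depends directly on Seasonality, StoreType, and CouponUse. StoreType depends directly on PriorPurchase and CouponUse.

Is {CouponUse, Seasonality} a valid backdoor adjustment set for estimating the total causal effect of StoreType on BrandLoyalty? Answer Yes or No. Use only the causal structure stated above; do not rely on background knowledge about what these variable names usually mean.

Backdoor paths from StoreType to BrandLoyalty (paths whose first edge points into StoreType):
  P1: StoreType <- CouponUse -> BrandLoyalty
  P2: StoreType <- PriorPurchase -> Seasonality -> BrandLoyalty
Condition 1 (no descendant of StoreType in the set): holds — descendants of StoreType are {BrandLoyalty}; none are in {CouponUse, Seasonality}.
Condition 2 (every backdoor path blocked by {CouponUse, Seasonality}):
  P1: blocked at fork node CouponUse ∈ conditioning set.
  P2: blocked at chain node Seasonality ∈ conditioning set.
{CouponUse, Seasonality} satisfies the backdoor criterion.

Yes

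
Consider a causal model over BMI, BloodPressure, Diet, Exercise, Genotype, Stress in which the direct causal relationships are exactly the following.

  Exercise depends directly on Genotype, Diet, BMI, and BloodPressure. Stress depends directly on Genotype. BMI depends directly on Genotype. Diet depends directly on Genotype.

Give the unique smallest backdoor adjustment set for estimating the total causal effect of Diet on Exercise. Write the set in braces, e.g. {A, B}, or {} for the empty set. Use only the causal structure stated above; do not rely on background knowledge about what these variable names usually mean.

Variables eligible for adjustment (non-descendants of Diet, excluding Diet and Exercise): {BMI, BloodPressure, Genotype, Stress}.
Backdoor paths from Diet to Exercise:
  P1: Diet <- Genotype -> BMI -> Exercise
  P2: Diet <- Genotype -> Exercise
The empty set is not sufficient: P1 (Diet <- Genotype -> BMI -> Exercise) has no collider blocking it and no conditioned non-collider, so it is open.
Try {Genotype}:
  P1: blocked at fork node Genotype ∈ conditioning set.
  P2: blocked at fork node Genotype ∈ conditioning set.
{Genotype} contains no descendant of Diet and blocks every backdoor path.
No other singleton works — e.g. {BloodPressure} leaves P1 open — so {Genotype} is the unique smallest valid adjustment set.

{Genotype}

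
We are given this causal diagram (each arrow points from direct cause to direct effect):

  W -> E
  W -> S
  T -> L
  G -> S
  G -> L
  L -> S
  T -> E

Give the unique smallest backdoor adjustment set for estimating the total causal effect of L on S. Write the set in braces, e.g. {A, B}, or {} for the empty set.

Variables eligible for adjustment (non-descendants of L, excluding L and S): {E, G, T, W}.
Backdoor paths from L to S:
  P1: L <- G -> S
  P2: L <- T -> E <- W -> S
The empty set is not sufficient: P1 (L <- G -> S) has no collider blocking it and no conditioned non-collider, so it is open.
Try {G}:
  P1: blocked at fork node G ∈ conditioning set.
  P2: blocked at collider E (neither it nor any descendant is in the conditioning set).
{G} contains no descendant of L and blocks every backdoor path.
No other singleton works — e.g. {W} leaves P1 open — so {G} is the unique smallest valid adjustment set.

{G}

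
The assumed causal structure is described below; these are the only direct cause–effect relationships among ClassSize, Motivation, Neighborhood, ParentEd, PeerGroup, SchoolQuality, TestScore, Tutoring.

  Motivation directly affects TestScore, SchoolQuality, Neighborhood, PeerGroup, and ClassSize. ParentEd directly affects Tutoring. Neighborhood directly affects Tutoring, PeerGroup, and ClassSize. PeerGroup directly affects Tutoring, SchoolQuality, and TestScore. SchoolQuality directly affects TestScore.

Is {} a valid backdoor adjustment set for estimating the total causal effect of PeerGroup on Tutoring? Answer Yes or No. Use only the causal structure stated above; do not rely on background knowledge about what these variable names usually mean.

No

Backdoor paths from PeerGroup to Tutoring (paths whose first edge points into PeerGroup):
  P1: PeerGroup <- Motivation -> Neighborhood -> Tutoring
  P2: PeerGroup <- Motivation -> ClassSize <- Neighborhood -> Tutoring
  P3: PeerGroup <- Neighborhood -> Tutoring
Condition 1 (no descendant of PeerGroup in the set): holds — descendants of PeerGroup are {SchoolQuality, TestScore, Tutoring}; none are in {}.
Condition 2 (every backdoor path blocked by {}):
  P1: open — no interior node is in the conditioning set.
  P2: blocked at collider ClassSize (neither it nor any descendant is in the conditioning set).
  P3: open — no interior node is in the conditioning set.
{} does not satisfy the backdoor criterion.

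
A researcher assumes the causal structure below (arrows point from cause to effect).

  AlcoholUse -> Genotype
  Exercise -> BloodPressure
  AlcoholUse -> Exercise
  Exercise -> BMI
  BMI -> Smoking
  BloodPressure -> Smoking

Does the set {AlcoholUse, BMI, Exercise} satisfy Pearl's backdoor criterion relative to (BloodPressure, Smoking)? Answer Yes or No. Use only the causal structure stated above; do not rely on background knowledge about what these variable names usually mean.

Backdoor paths from BloodPressure to Smoking (paths whose first edge points into BloodPressure):
  P1: BloodPressure <- Exercise -> BMI -> Smoking
Condition 1 (no descendant of BloodPressure in the set): holds — descendants of BloodPressure are {Smoking}; none are in {AlcoholUse, BMI, Exercise}.
Condition 2 (every backdoor path blocked by {AlcoholUse, BMI, Exercise}):
  P1: blocked at fork node Exercise ∈ conditioning set.
{AlcoholUse, BMI, Exercise} satisfies the backdoor criterion.

Yes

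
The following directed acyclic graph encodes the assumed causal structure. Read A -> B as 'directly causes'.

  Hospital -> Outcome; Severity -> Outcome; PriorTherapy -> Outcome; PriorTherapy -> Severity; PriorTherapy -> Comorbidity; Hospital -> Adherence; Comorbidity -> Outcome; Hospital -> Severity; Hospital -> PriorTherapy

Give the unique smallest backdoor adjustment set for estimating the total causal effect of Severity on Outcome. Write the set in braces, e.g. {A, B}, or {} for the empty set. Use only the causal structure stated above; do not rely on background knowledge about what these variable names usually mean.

Variables eligible for adjustment (non-descendants of Severity, excluding Severity and Outcome): {Adherence, Comorbidity, Hospital, PriorTherapy}.
Backdoor paths from Severity to Outcome:
  P1: Severity <- Hospital -> PriorTherapy -> Comorbidity -> Outcome
  P2: Severity <- Hospital -> PriorTherapy -> Outcome
  P3: Severity <- Hospital -> Outcome
  P4: Severity <- PriorTherapy <- Hospital -> Outcome
  P5: Severity <- PriorTherapy -> Comorbidity -> Outcome
  P6: Severity <- PriorTherapy -> Outcome
The empty set is not sufficient: P1 (Severity <- Hospital -> PriorTherapy -> Comorbidity -> Outcome) has no collider blocking it and no conditioned non-collider, so it is open.
Try {Hospital, PriorTherapy}:
  P1: blocked at fork node Hospital ∈ conditioning set.
  P2: blocked at fork node Hospital ∈ conditioning set.
  P3: blocked at fork node Hospital ∈ conditioning set.
  P4: blocked at chain node PriorTherapy ∈ conditioning set.
  P5: blocked at fork node PriorTherapy ∈ conditioning set.
  P6: blocked at fork node PriorTherapy ∈ conditioning set.
{Hospital, PriorTherapy} contains no descendant of Severity and blocks every backdoor path.
Every element of {Hospital, PriorTherapy} is needed (dropping Hospital leaves P3 open; dropping PriorTherapy leaves P5 open), so no proper subset is valid.
Among all size-2 subsets of the eligible variables, only {Hospital, PriorTherapy} blocks every backdoor path, so it is the unique smallest valid adjustment set.

{Hospital, PriorTherapy}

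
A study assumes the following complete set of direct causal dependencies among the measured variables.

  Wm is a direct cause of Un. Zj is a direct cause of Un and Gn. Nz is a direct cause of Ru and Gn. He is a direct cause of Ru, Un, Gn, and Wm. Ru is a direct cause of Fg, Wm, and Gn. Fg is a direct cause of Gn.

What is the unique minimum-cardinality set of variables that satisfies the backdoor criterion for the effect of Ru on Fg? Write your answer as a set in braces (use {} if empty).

{}

Variables eligible for adjustment (non-descendants of Ru, excluding Ru and Fg): {He, Nz, Zj}.
Backdoor paths from Ru to Fg:
  P1: Ru <- He -> Wm -> Un <- Zj -> Gn <- Fg
  P2: Ru <- He -> Un <- Zj -> Gn <- Fg
  P3: Ru <- He -> Gn <- Fg
  P4: Ru <- Nz -> Gn <- Fg
Each backdoor path contains an unconditioned collider, so every path is already blocked with the empty conditioning set:
  P1: blocked at collider Un (neither it nor any descendant is in the conditioning set).
  P2: blocked at collider Un (neither it nor any descendant is in the conditioning set).
  P3: blocked at collider Gn (neither it nor any descendant is in the conditioning set).
  P4: blocked at collider Gn (neither it nor any descendant is in the conditioning set).
The empty set is therefore the unique smallest valid set.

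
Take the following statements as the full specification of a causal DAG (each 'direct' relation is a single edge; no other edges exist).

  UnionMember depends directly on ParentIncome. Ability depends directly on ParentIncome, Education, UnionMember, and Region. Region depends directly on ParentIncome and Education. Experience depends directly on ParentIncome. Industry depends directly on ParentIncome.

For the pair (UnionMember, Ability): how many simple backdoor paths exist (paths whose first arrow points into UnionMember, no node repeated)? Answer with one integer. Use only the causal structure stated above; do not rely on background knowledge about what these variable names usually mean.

3

A backdoor path from UnionMember to Ability is any simple undirected path whose first edge points into UnionMember (i.e. leaves UnionMember via a parent).
Parents of UnionMember: {ParentIncome}.
Enumerating:
  P1: UnionMember <- ParentIncome -> Region <- Education -> Ability
  P2: UnionMember <- ParentIncome -> Region -> Ability
  P3: UnionMember <- ParentIncome -> Ability
That exhausts the simple backdoor paths. Count: 3.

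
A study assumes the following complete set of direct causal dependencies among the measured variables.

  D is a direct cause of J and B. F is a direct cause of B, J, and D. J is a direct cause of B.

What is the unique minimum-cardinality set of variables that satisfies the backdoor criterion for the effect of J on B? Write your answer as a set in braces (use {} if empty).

{D, F}

Variables eligible for adjustment (non-descendants of J, excluding J and B): {D, F}.
Backdoor paths from J to B:
  P1: J <- F -> D -> B
  P2: J <- F -> B
  P3: J <- D <- F -> B
  P4: J <- D -> B
The empty set is not sufficient: P1 (J <- F -> D -> B) has no collider blocking it and no conditioned non-collider, so it is open.
Try {D, F}:
  P1: blocked at fork node F ∈ conditioning set.
  P2: blocked at fork node F ∈ conditioning set.
  P3: blocked at chain node D ∈ conditioning set.
  P4: blocked at fork node D ∈ conditioning set.
{D, F} contains no descendant of J and blocks every backdoor path.
Every element of {D, F} is needed (dropping D leaves P4 open; dropping F leaves P2 open), so no proper subset is valid.
Among all size-2 subsets of the eligible variables, only {D, F} blocks every backdoor path, so it is the unique smallest valid adjustment set.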